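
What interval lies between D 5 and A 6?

D to A spans five letter names (D-E-F-G-A), plus an octave, so the interval is some kind of twelfth.
Counting semitones, D5→A6 is 19, which is the perfect twelfth.
(Equivalently, a compound perfect fifth: a perfect fifth plus an octave.)

P12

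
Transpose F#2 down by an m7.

G#1

Counting seven letter names down from F lands on G.
Moving 10 semitones down from F#2 (the size of a minor seventh) reaches G#1.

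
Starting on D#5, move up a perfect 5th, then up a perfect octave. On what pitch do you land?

A#6

A perfect fifth up from D#5 is A#5.
Up a perfect octave from A#5: A#6 (12 semitones up).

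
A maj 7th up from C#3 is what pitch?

The seventh takes the letter from C up to B.
A major seventh is 11 semitones; 11 semitones up from C#3 gives B#3.

B#3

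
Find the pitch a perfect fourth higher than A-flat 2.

D-flat 3

The fourth takes the letter from A up to D.
A perfect fourth spans 5 semitones, so from Ab2 the target pitch is Db3.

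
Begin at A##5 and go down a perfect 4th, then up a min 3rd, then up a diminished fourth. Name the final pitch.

Down a perfect fourth from A##5: E##5 (5 semitones down).
A minor third up from E##5 is G##5.
G##5 up a diminished fourth → C#6 (4 semitones).

C#6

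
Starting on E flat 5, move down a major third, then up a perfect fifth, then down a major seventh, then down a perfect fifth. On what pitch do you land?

Down a major third from Eb5: Cb5 (4 semitones down).
Up a perfect fifth from Cb5: Gb5 (7 semitones up).
A major seventh down from Gb5 is Abb4.
Down a perfect fifth from Abb4: Dbb4 (7 semitones down).

D double-flat 4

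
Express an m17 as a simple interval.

minor 3rd

Take out 2 octaves (14 from the number): 17 − 14 = 3.
So a minor seventeenth is 2 octaves plus a minor third. The quality is unchanged.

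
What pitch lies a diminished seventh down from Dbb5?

Seven letter names down from D: E.
A diminished seventh is 9 semitones; 9 semitones down from Dbb5 gives Eb4.

Eb4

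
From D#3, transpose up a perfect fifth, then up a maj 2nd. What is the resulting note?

B#3

Up a perfect fifth from D#3: A#3 (7 semitones up).
Up a major second from A#3: B#3 (2 semitones up).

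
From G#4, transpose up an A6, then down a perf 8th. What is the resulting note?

E##4

An augmented sixth up from G#4 is E##5.
Down a perfect octave from E##5: E##4 (12 semitones down).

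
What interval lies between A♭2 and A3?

A to A is the same letter name, plus an octave — that makes it an octave of some quality.
Ab2 to A3 spans 13 semitones — one semitone wider than the perfect octave (12) — giving an augmented octave.

augmented octave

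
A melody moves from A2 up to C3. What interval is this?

minor third

A to C spans three letter names (A-B-C), so the interval is some kind of third.
A major third would be 4 semitones, but A2 to C3 is 3 — one semitone narrower, making it a minor third.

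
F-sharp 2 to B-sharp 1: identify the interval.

diminished fifth

Descending from F#2 to B#1 is the same interval as ascending B#1 to F#2.
B to F spans five letter names (B-C-D-E-F), so the interval is some kind of fifth.
B#1 to F#2 spans 6 semitones — one semitone narrower than the perfect fifth (7) — giving a diminished fifth.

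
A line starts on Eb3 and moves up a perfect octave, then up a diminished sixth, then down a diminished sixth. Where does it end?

Up a perfect octave from Eb3: Eb4 (12 semitones up).
Eb4 up a diminished sixth → Cbb5 (7 semitones).
A diminished sixth down from Cbb5 is Eb4.

Eb4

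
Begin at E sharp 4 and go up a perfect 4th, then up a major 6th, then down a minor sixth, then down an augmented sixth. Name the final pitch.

A perfect fourth up from E#4 is A#4.
A major sixth up from A#4 is F##5.
F##5 down a minor sixth → A##4 (8 semitones).
A##4 down an augmented sixth → C#4 (10 semitones).

C sharp 4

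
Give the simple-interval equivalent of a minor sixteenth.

Take out 2 octaves (14 from the number): 16 − 14 = 2.
So a minor sixteenth is 2 octaves plus a minor second. The quality is unchanged.

m2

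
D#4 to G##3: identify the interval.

Descending from D#4 to G##3 is the same interval as ascending G##3 to D#4.
G to D spans five letter names (G-A-B-C-D) — that makes it a fifth of some quality.
G##3 to D#4 spans 6 semitones — one semitone narrower than the perfect fifth (7) — giving a diminished fifth.

diminished fifth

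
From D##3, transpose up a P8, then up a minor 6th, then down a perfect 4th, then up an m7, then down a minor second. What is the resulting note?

D##5

Up a perfect octave from D##3: D##4 (12 semitones up).
D##4 up a minor sixth → B#4 (8 semitones).
B#4 down a perfect fourth → F##4 (5 semitones).
F##4 up a minor seventh → E#5 (10 semitones).
E#5 down a minor second → D##5 (1 semitone).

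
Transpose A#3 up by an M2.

Counting two letter names up from A lands on B.
A major second is 2 semitones; 2 semitones up from A#3 gives B#3.

B#3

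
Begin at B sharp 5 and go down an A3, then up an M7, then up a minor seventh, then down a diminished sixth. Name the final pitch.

G double-sharp 6

An augmented third down from B#5 is G5.
Up a major seventh from G5: F#6 (11 semitones up).
F#6 up a minor seventh → E7 (10 semitones).
Down a diminished sixth from E7: G##6 (7 semitones down).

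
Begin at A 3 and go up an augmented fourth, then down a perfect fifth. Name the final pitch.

G sharp 3

An augmented fourth up from A3 is D#4.
Down a perfect fifth from D#4: G#3 (7 semitones down).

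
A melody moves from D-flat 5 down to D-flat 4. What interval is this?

Descending from Db5 to Db4 is the same interval as ascending Db4 to Db5.
D to D is the same letter name, plus an octave: an octave.
Db4 to Db5 is 12 semitones, matching the perfect octave exactly, so the quality is perfect.

perfect 8th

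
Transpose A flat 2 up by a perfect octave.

An octave keeps the letter name A, an octave up from A.
A perfect octave spans 12 semitones, so from Ab2 the target pitch is Ab3.

A flat 3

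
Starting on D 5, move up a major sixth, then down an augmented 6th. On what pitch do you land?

D flat 5

D5 up a major sixth → B5 (9 semitones).
Down an augmented sixth from B5: Db5 (10 semitones down).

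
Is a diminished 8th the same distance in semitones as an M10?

No

A diminished octave spans 11 semitones; a major tenth spans 16 semitones. They differ by 5.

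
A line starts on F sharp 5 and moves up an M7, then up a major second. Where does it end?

F#5 up a major seventh → E#6 (11 semitones).
E#6 up a major second → F##6 (2 semitones).

F double-sharp 6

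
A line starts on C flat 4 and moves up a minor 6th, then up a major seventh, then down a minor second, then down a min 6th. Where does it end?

Cb4 up a minor sixth → Abb4 (8 semitones).
Abb4 up a major seventh → Gb5 (11 semitones).
Down a minor second from Gb5: F5 (1 semitone down).
F5 down a minor sixth → A4 (8 semitones).

A 4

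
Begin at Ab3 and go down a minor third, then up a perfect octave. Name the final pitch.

F4

Ab3 down a minor third → F3 (3 semitones).
Up a perfect octave from F3: F4 (12 semitones up).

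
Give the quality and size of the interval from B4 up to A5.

minor seventh

B to A spans seven letter names (B-C-D-E-F-G-A) — that makes it a seventh of some quality.
B4 to A5 is 10 semitones, a half step short of the major seventh (11), so this is minor.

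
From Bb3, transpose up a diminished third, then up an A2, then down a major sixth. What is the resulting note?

Gb3

Up a diminished third from Bb3: Dbb4 (2 semitones up).
Dbb4 up an augmented second → Eb4 (3 semitones).
A major sixth down from Eb4 is Gb3.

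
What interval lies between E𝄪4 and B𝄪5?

E to B spans five letter names (E-F-G-A-B), plus an octave: a twelfth.
The perfect twelfth spans 19 semitones, and E##4 to B##5 is exactly 19 semitones — so this is a perfect twelfth.
(Equivalently, a compound perfect fifth: a perfect fifth plus an octave.)

perfect twelfth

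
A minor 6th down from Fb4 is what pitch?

The sixth takes the letter from F down to A.
Moving 8 semitones down from Fb4 (the size of a minor sixth) reaches Ab3.

Ab3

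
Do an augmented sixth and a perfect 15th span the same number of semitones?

No

An augmented sixth spans 10 semitones; a perfect fifteenth spans 24 semitones. They differ by 14.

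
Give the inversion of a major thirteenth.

First reduce the compound major thirteenth to its simple form, a major sixth.
The rule of nine gives the new number: 9 − 6 = 3, so a sixth becomes a third.
The quality also flips — major becomes minor — giving a minor third.

minor third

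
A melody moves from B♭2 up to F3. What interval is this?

perfect 5th

B to F spans five letter names (B-C-D-E-F) — that makes it a fifth of some quality.
Counting semitones, Bb2→F3 is 7, which is the perfect fifth.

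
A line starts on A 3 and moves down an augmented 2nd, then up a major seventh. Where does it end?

F 4

An augmented second down from A3 is Gb3.
Gb3 up a major seventh → F4 (11 semitones).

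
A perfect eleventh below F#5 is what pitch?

C#4

The eleventh's letter: F down four letter names plus an octave → C.
A perfect eleventh is 17 semitones; 17 semitones down from F#5 gives C#4.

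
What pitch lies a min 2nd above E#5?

F#5

The second takes the letter from E up to F.
Moving 1 semitone up from E#5 (the size of a minor second) reaches F#5.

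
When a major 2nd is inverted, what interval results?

Inverted interval numbers add to nine, so a second pairs with a seventh (2 + 7 = 9).
And major becomes minor under inversion, so we get a minor seventh.

minor 7th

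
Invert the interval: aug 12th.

First reduce the compound augmented twelfth to its simple form, an augmented fifth.
Inverted interval numbers add to nine, so a fifth pairs with a fourth (5 + 4 = 9).
Quality inverts too: augmented becomes diminished. That makes the inversion a diminished fourth.

diminished fourth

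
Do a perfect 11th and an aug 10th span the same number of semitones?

Yes

Both span 17 semitones: a perfect eleventh and an augmented tenth are the same chromatic distance.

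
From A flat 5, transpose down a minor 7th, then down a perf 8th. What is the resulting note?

Down a minor seventh from Ab5: Bb4 (10 semitones down).
Bb4 down a perfect octave → Bb3 (12 semitones).

B flat 3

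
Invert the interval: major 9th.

minor seventh

First reduce the compound major ninth to its simple form, a major second.
The rule of nine gives the new number: 9 − 2 = 7, so a second becomes a seventh.
And major becomes minor under inversion, so we get a minor seventh.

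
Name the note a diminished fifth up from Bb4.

Counting five letter names up from B lands on F.
A diminished fifth spans 6 semitones, so from Bb4 the target pitch is Fb5.

Fb5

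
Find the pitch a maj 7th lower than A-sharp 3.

Counting seven letter names down from A lands on B.
A major seventh is 11 semitones; 11 semitones down from A#3 gives B2.

B 2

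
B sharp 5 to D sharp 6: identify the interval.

B to D spans three letter names (B-C-D) — that makes it a third of some quality.
B#5 to D#6 is 3 semitones, a half step short of the major third (4), so this is minor.

minor third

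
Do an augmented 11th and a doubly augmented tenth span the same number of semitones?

An augmented eleventh = 18 semitones = a doubly augmented tenth; enharmonically equal.

Yes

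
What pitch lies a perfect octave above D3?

For an octave the letter name doesn't change: still D, an octave up.
Moving 12 semitones up from D3 (the size of a perfect octave) reaches D4.

D4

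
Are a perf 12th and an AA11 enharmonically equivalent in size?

Yes

Both span 19 semitones: a perfect twelfth and a doubly augmented eleventh are the same chromatic distance.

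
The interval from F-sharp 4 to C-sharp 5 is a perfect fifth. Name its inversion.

The rule of nine gives the new number: 9 − 5 = 4, so a fifth becomes a fourth.
And perfect stays perfect under inversion, so we get a perfect fourth.

perfect fourth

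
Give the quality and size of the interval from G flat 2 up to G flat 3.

G to G is the same letter name, plus an octave: an octave.
The perfect octave spans 12 semitones, and Gb2 to Gb3 is exactly 12 semitones — so this is a perfect octave.

perfect octave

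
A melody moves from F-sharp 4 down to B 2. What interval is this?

perfect twelfth

Descending from F#4 to B2 is the same interval as ascending B2 to F#4.
B to F spans five letter names (B-C-D-E-F), plus an octave: a twelfth.
The perfect twelfth spans 19 semitones, and B2 to F#4 is exactly 19 semitones — so this is a perfect twelfth.
(Equivalently, a compound perfect fifth: a perfect fifth plus an octave.)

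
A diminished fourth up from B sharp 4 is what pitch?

E 5

Four letter names up from B: E.
A diminished fourth spans 4 semitones, so from B#4 the target pitch is E5.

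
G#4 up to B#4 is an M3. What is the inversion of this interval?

Interval numbers invert to sum to nine: 3 + 6 = 9, so a third inverts to a sixth.
The quality also flips — major becomes minor — giving a minor sixth.

m6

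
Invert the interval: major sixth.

The rule of nine gives the new number: 9 − 6 = 3, so a sixth becomes a third.
Quality inverts too: major becomes minor. That makes the inversion a minor third.

m3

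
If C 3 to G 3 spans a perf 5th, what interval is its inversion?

P4

The rule of nine gives the new number: 9 − 5 = 4, so a fifth becomes a fourth.
The quality also flips — perfect stays perfect — giving a perfect fourth.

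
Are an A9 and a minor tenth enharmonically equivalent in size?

Yes

Both span 15 semitones: an augmented ninth and a minor tenth are the same chromatic distance.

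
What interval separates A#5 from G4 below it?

Descending from A#5 to G4 is the same interval as ascending G4 to A#5.
G to A spans two letter names (G-A), plus an octave — that makes it a ninth of some quality.
A major ninth would be 14 semitones; G4 to A#5 is 15, one semitone wider, so the interval is augmented.
(Equivalently, a compound augmented second: an augmented second plus an octave.)

augmented 9th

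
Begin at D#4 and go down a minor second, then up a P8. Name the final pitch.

A minor second down from D#4 is C##4.
C##4 up a perfect octave → C##5 (12 semitones).

C##5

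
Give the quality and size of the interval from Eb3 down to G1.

minor 13th

Descending from Eb3 to G1 is the same interval as ascending G1 to Eb3.
G to E spans six letter names (G-A-B-C-D-E), plus an octave: a thirteenth.
A major thirteenth would be 21 semitones, but G1 to Eb3 is 20 — one semitone narrower, making it a minor thirteenth.
(Equivalently, a compound minor sixth: a minor sixth plus an octave.)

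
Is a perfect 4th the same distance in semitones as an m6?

A perfect fourth spans 5 semitones; a minor sixth spans 8 semitones. They differ by 3.

No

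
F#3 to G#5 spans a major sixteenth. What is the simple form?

Take out 2 octaves (14 from the number): 16 − 14 = 2.
That makes a major sixteenth a compound major second — 2 octaves plus a major second.

major second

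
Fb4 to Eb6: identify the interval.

major 14th

F to E spans seven letter names (F-G-A-B-C-D-E), plus an octave — that makes it a fourteenth of some quality.
Counting semitones, Fb4→Eb6 is 23, which is the major fourteenth.
(Equivalently, a compound major seventh: a major seventh plus an octave.)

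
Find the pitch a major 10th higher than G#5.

B#6

Counting three letter names plus an octave up from G lands on B.
A major tenth spans 16 semitones, so from G#5 the target pitch is B#6.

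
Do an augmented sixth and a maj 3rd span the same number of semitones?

No

An augmented sixth is 10 semitones but a major third is 4 semitones — different sizes.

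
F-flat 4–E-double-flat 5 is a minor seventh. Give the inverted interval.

The rule of nine gives the new number: 9 − 7 = 2, so a seventh becomes a second.
Quality inverts too: minor becomes major. That makes the inversion a major second.

M2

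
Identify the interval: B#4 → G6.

diminished thirteenth

B to G spans six letter names (B-C-D-E-F-G), plus an octave — that makes it a thirteenth of some quality.
B#4 to G6 spans 19 semitones — two semitones narrower than the major thirteenth (21) — giving a diminished thirteenth.
(Equivalently, a compound diminished sixth: a diminished sixth plus an octave.)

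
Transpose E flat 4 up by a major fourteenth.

Seven letters up from E (plus an octave) reaches D.
A major fourteenth spans 23 semitones, so from Eb4 the target pitch is D6.

D 6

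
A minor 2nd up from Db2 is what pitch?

The second takes the letter from D up to E.
A minor second spans 1 semitone, so from Db2 the target pitch is Ebb2.

Ebb2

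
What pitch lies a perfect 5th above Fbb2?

The fifth takes the letter from F up to C.
A perfect fifth is 7 semitones; 7 semitones up from Fbb2 gives Cbb3.

Cbb3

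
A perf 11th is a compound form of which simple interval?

Take out an octave (7 from the number): 11 − 7 = 4.
Quality carries through unchanged, so the simple form is a perfect fourth.

perfect fourth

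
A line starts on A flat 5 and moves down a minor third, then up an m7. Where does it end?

E flat 6

Down a minor third from Ab5: F5 (3 semitones down).
Up a minor seventh from F5: Eb6 (10 semitones up).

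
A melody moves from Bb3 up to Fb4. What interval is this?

diminished fifth

B to F spans five letter names (B-C-D-E-F) — that makes it a fifth of some quality.
A perfect fifth would be 7 semitones; Bb3 to Fb4 is 6, one semitone narrower, so the interval is diminished.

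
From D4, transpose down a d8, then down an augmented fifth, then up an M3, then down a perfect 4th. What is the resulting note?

F#2

A diminished octave down from D4 is D#3.
An augmented fifth down from D#3 is G2.
A major third up from G2 is B2.
B2 down a perfect fourth → F#2 (5 semitones).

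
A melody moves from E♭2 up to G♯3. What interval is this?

augmented tenth

E to G spans three letter names (E-F-G), plus an octave — that makes it a tenth of some quality.
A major tenth would be 16 semitones; Eb2 to G#3 is 17, one semitone wider, so the interval is augmented.
(Equivalently, a compound augmented third: an augmented third plus an octave.)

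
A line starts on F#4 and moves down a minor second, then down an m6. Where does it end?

F#4 down a minor second → E#4 (1 semitone).
A minor sixth down from E#4 is G##3.

G##3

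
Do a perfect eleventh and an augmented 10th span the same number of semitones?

A perfect eleventh spans 17 semitones, and an augmented tenth also spans 17 semitones — they're enharmonic.

Yes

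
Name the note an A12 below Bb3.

The twelfth's letter: B down five letter names plus an octave → E.
Moving 20 semitones down from Bb3 (the size of an augmented twelfth) reaches Ebb2.

Ebb2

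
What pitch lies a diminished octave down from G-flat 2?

For an octave the letter name doesn't change: still G, an octave down.
A diminished octave is 11 semitones; 11 semitones down from Gb2 gives G1.

G 1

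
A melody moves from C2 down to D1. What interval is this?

Descending from C2 to D1 is the same interval as ascending D1 to C2.
D to C spans seven letter names (D-E-F-G-A-B-C): a seventh.
A major seventh would be 11 semitones, but D1 to C2 is 10 — one semitone narrower, making it a minor seventh.

m7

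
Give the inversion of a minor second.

The rule of nine gives the new number: 9 − 2 = 7, so a second becomes a seventh.
And minor becomes major under inversion, so we get a major seventh.

M7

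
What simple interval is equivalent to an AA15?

Subtracting seven from the interval number removes an octave: 15 − 7 = 8.
So a doubly augmented fifteenth is an octave plus a doubly augmented octave. The quality is unchanged.

doubly augmented 8th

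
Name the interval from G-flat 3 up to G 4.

A8

G to G is the same letter name, plus an octave — that makes it an octave of some quality.
A perfect octave would be 12 semitones; Gb3 to G4 is 13, one semitone wider, so the interval is augmented.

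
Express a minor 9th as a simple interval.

Take out an octave (7 from the number): 9 − 7 = 2.
So a minor ninth is an octave plus a minor second. The quality is unchanged.

minor second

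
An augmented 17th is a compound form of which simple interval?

Subtracting seven from the interval number removes an octave: 17 − 14 = 3.
So an augmented seventeenth is 2 octaves plus an augmented third. The quality is unchanged.

augmented 3rd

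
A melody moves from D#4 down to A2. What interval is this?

Descending from D#4 to A2 is the same interval as ascending A2 to D#4.
A to D spans four letter names (A-B-C-D), plus an octave — that makes it an eleventh of some quality.
A2 to D#4 spans 18 semitones — one semitone wider than the perfect eleventh (17) — giving an augmented eleventh.
(Equivalently, a compound augmented fourth: an augmented fourth plus an octave.)

augmented eleventh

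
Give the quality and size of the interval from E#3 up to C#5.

E to C spans six letter names (E-F-G-A-B-C), plus an octave — that makes it a thirteenth of some quality.
A major thirteenth would be 21 semitones, but E#3 to C#5 is 20 — one semitone narrower, making it a minor thirteenth.
(Equivalently, a compound minor sixth: a minor sixth plus an octave.)

m13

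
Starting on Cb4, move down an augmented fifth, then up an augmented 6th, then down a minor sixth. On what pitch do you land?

An augmented fifth down from Cb4 is Fbb3.
Up an augmented sixth from Fbb3: Db4 (10 semitones up).
Db4 down a minor sixth → F3 (8 semitones).

F3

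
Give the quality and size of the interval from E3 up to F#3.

E to F spans two letter names (E-F), so the interval is some kind of second.
The major second spans 2 semitones, and E3 to F#3 is exactly 2 semitones — so this is a major second.

major second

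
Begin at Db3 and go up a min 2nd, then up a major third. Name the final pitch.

Db3 up a minor second → Ebb3 (1 semitone).
A major third up from Ebb3 is Gb3.

Gb3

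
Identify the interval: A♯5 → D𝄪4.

diminished twelfth

Descending from A#5 to D##4 is the same interval as ascending D##4 to A#5.
D to A spans five letter names (D-E-F-G-A), plus an octave — that makes it a twelfth of some quality.
The perfect twelfth is 19 semitones; here we have 18, one semitone narrower: diminished.
(Equivalently, a compound diminished fifth: a diminished fifth plus an octave.)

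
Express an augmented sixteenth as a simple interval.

Take out 2 octaves (14 from the number): 16 − 14 = 2.
So an augmented sixteenth is 2 octaves plus an augmented second. The quality is unchanged.

augmented 2nd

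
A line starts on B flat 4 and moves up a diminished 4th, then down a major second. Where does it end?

D double-flat 5

Bb4 up a diminished fourth → Ebb5 (4 semitones).
Down a major second from Ebb5: Dbb5 (2 semitones down).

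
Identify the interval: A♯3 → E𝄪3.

d4

Descending from A#3 to E##3 is the same interval as ascending E##3 to A#3.
E to A spans four letter names (E-F-G-A): a fourth.
E##3 to A#3 spans 4 semitones — one semitone narrower than the perfect fourth (5) — giving a diminished fourth.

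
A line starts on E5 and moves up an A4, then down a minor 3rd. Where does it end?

Up an augmented fourth from E5: A#5 (6 semitones up).
Down a minor third from A#5: F##5 (3 semitones down).

F##5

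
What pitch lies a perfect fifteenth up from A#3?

A#5

A fifteenth keeps the letter name A, two octaves up from A.
A perfect fifteenth spans 24 semitones, so from A#3 the target pitch is A#5.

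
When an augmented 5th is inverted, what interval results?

Interval numbers invert to sum to nine: 5 + 4 = 9, so a fifth inverts to a fourth.
And augmented becomes diminished under inversion, so we get a diminished fourth.

d4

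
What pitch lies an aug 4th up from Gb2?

The fourth takes the letter from G up to C.
An augmented fourth spans 6 semitones, so from Gb2 the target pitch is C3.

C3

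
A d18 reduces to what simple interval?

diminished 4th

Subtracting seven from the interval number removes an octave: 18 − 14 = 4.
Quality carries through unchanged, so the simple form is a diminished fourth.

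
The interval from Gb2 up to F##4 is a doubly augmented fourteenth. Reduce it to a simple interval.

Each octave removed subtracts seven from the number: 14 − 7 = 7.
That makes a doubly augmented fourteenth a compound doubly augmented seventh — an octave plus a doubly augmented seventh.

doubly augmented seventh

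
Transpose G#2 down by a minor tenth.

The tenth's letter: G down three letter names plus an octave → E.
A minor tenth is 15 semitones; 15 semitones down from G#2 gives E#1.

E#1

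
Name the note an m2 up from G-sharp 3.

A 3

Counting two letter names up from G lands on A.
Moving 1 semitone up from G#3 (the size of a minor second) reaches A3.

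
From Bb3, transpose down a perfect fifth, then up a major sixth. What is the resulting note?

C4

Down a perfect fifth from Bb3: Eb3 (7 semitones down).
A major sixth up from Eb3 is C4.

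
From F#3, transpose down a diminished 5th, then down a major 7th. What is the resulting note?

C#2

F#3 down a diminished fifth → B#2 (6 semitones).
B#2 down a major seventh → C#2 (11 semitones).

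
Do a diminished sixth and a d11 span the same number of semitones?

A diminished sixth spans 7 semitones; a diminished eleventh spans 16 semitones. They differ by 9.

No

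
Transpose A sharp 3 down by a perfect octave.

A sharp 2

The letter stays A (same as the start), shifted an octave down.
A perfect octave spans 12 semitones, so from A#3 the target pitch is A#2.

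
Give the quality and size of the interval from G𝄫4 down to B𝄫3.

minor sixth

Descending from Gbb4 to Bbb3 is the same interval as ascending Bbb3 to Gbb4.
B to G spans six letter names (B-C-D-E-F-G) — that makes it a sixth of some quality.
At 8 semitones, Bbb3→Gbb4 falls one short of a major sixth: minor.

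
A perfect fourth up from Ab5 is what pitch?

Db6

Counting four letter names up from A lands on D.
A perfect fourth spans 5 semitones, so from Ab5 the target pitch is Db6.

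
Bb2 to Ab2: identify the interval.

major second

Descending from Bb2 to Ab2 is the same interval as ascending Ab2 to Bb2.
A to B spans two letter names (A-B), so the interval is some kind of second.
Ab2 to Bb2 is 2 semitones, matching the major second exactly, so the quality is major.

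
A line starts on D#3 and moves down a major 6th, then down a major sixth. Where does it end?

Down a major sixth from D#3: F#2 (9 semitones down).
F#2 down a major sixth → A1 (9 semitones).

A1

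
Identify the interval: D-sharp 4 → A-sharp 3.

Descending from D#4 to A#3 is the same interval as ascending A#3 to D#4.
A to D spans four letter names (A-B-C-D): a fourth.
Counting semitones, A#3→D#4 is 5, which is the perfect fourth.

perfect fourth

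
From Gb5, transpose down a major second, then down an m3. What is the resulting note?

A major second down from Gb5 is Fb5.
Fb5 down a minor third → Db5 (3 semitones).

Db5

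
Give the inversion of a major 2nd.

m7

Inverted interval numbers add to nine, so a second pairs with a seventh (2 + 7 = 9).
The quality also flips — major becomes minor — giving a minor seventh.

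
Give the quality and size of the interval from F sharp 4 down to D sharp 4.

Descending from F#4 to D#4 is the same interval as ascending D#4 to F#4.
D to F spans three letter names (D-E-F), so the interval is some kind of third.
At 3 semitones, D#4→F#4 falls one short of a major third: minor.

minor third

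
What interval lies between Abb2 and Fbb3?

m6

A to F spans six letter names (A-B-C-D-E-F), so the interval is some kind of sixth.
Abb2 to Fbb3 is 8 semitones, a half step short of the major sixth (9), so this is minor.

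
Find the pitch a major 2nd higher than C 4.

Counting two letter names up from C lands on D.
Moving 2 semitones up from C4 (the size of a major second) reaches D4.

D 4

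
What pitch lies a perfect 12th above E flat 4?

B flat 5

Counting five letter names plus an octave up from E lands on B.
Moving 19 semitones up from Eb4 (the size of a perfect twelfth) reaches Bb5.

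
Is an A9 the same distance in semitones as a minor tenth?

Yes

An augmented ninth = 15 semitones = a minor tenth; enharmonically equal.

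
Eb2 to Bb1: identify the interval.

Descending from Eb2 to Bb1 is the same interval as ascending Bb1 to Eb2.
B to E spans four letter names (B-C-D-E): a fourth.
Counting semitones, Bb1→Eb2 is 5, which is the perfect fourth.

perfect 4th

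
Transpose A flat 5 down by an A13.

C double-flat 4

Counting six letter names plus an octave down from A lands on C.
An augmented thirteenth spans 22 semitones, so from Ab5 the target pitch is Cbb4.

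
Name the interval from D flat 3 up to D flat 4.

D to D is the same letter name, plus an octave: an octave.
Db3 to Db4 is 12 semitones, matching the perfect octave exactly, so the quality is perfect.

perfect octave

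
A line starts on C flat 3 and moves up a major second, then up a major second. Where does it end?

Up a major second from Cb3: Db3 (2 semitones up).
Up a major second from Db3: Eb3 (2 semitones up).

E flat 3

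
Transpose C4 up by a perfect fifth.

G4

Five letter names up from C: G.
Moving 7 semitones up from C4 (the size of a perfect fifth) reaches G4.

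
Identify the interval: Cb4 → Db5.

C to D spans two letter names (C-D), plus an octave: a ninth.
Counting semitones, Cb4→Db5 is 14, which is the major ninth.
(Equivalently, a compound major second: a major second plus an octave.)

M9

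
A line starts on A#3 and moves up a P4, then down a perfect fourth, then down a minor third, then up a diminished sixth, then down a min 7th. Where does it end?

Up a perfect fourth from A#3: D#4 (5 semitones up).
A perfect fourth down from D#4 is A#3.
Down a minor third from A#3: F##3 (3 semitones down).
F##3 up a diminished sixth → D4 (7 semitones).
Down a minor seventh from D4: E3 (10 semitones down).

E3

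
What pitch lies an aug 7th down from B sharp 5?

C 5

The seventh takes the letter from B down to C.
An augmented seventh spans 12 semitones, so from B#5 the target pitch is C5.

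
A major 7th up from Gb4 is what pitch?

Counting seven letter names up from G lands on F.
Moving 11 semitones up from Gb4 (the size of a major seventh) reaches F5.

F5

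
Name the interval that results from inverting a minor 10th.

major 6th

First reduce the compound minor tenth to its simple form, a minor third.
Interval numbers invert to sum to nine: 3 + 6 = 9, so a third inverts to a sixth.
And minor becomes major under inversion, so we get a major sixth.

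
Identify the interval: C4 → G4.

C to G spans five letter names (C-D-E-F-G) — that makes it a fifth of some quality.
C4 to G4 is 7 semitones, matching the perfect fifth exactly, so the quality is perfect.

perfect fifth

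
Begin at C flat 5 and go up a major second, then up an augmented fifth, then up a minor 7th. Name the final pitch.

G 6

A major second up from Cb5 is Db5.
An augmented fifth up from Db5 is A5.
A5 up a minor seventh → G6 (10 semitones).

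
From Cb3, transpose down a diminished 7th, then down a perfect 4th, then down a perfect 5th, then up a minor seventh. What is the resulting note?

Cb3 down a diminished seventh → D2 (9 semitones).
A perfect fourth down from D2 is A1.
A1 down a perfect fifth → D1 (7 semitones).
A minor seventh up from D1 is C2.

C2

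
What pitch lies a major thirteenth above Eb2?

C4

The thirteenth's letter: E up six letter names plus an octave → C.
Moving 21 semitones up from Eb2 (the size of a major thirteenth) reaches C4.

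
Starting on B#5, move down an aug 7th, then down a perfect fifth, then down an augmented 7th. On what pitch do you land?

Gbb3

An augmented seventh down from B#5 is C5.
C5 down a perfect fifth → F4 (7 semitones).
An augmented seventh down from F4 is Gbb3.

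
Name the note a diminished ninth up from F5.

Gbb6

Counting two letter names plus an octave up from F lands on G.
A diminished ninth spans 12 semitones, so from F5 the target pitch is Gbb6.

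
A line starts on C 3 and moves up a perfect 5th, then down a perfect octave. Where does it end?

Up a perfect fifth from C3: G3 (7 semitones up).
Down a perfect octave from G3: G2 (12 semitones down).

G 2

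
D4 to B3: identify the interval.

minor third

Descending from D4 to B3 is the same interval as ascending B3 to D4.
B to D spans three letter names (B-C-D), so the interval is some kind of third.
B3 to D4 is 3 semitones, a half step short of the major third (4), so this is minor.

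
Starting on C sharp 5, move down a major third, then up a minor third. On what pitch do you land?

C#5 down a major third → A4 (4 semitones).
A4 up a minor third → C5 (3 semitones).

C 5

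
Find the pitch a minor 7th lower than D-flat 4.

Counting seven letter names down from D lands on E.
Moving 10 semitones down from Db4 (the size of a minor seventh) reaches Eb3.

E-flat 3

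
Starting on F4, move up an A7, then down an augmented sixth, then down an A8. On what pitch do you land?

F4 up an augmented seventh → E#5 (12 semitones).
Down an augmented sixth from E#5: G4 (10 semitones down).
An augmented octave down from G4 is Gb3.

Gb3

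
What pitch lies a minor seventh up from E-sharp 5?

D-sharp 6

The seventh takes the letter from E up to D.
A minor seventh is 10 semitones; 10 semitones up from E#5 gives D#6.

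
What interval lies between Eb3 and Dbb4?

E to D spans seven letter names (E-F-G-A-B-C-D): a seventh.
A major seventh would be 11 semitones; Eb3 to Dbb4 is 9, two semitones narrower, so the interval is diminished.

d7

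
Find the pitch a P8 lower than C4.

C3

The letter stays C (same as the start), shifted an octave down.
A perfect octave is 12 semitones; 12 semitones down from C4 gives C3.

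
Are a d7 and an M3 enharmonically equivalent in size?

A diminished seventh spans 9 semitones; a major third spans 4 semitones. They differ by 5.

No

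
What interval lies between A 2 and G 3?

minor seventh

A to G spans seven letter names (A-B-C-D-E-F-G), so the interval is some kind of seventh.
A2 to G3 is 10 semitones, a half step short of the major seventh (11), so this is minor.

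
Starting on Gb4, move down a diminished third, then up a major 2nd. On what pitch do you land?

Down a diminished third from Gb4: E4 (2 semitones down).
A major second up from E4 is F#4.

F#4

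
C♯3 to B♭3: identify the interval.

diminished seventh

C to B spans seven letter names (C-D-E-F-G-A-B) — that makes it a seventh of some quality.
A major seventh would be 11 semitones; C#3 to Bb3 is 9, two semitones narrower, so the interval is diminished.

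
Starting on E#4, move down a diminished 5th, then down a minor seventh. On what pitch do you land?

Down a diminished fifth from E#4: A##3 (6 semitones down).
Down a minor seventh from A##3: B##2 (10 semitones down).

B##2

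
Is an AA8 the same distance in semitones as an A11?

No

A doubly augmented octave is 14 semitones but an augmented eleventh is 18 semitones — different sizes.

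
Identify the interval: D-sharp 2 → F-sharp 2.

D to F spans three letter names (D-E-F) — that makes it a third of some quality.
D#2 to F#2 is 3 semitones, a half step short of the major third (4), so this is minor.

minor third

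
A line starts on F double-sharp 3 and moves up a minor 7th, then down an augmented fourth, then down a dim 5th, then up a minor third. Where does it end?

F##3 up a minor seventh → E#4 (10 semitones).
E#4 down an augmented fourth → B3 (6 semitones).
A diminished fifth down from B3 is E#3.
E#3 up a minor third → G#3 (3 semitones).

G sharp 3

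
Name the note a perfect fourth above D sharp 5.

G sharp 5

Counting four letter names up from D lands on G.
A perfect fourth spans 5 semitones, so from D#5 the target pitch is G#5.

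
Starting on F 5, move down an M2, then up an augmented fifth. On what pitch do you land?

A major second down from F5 is Eb5.
An augmented fifth up from Eb5 is B5.

B 5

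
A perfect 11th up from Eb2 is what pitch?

Ab3

The eleventh's letter: E up four letter names plus an octave → A.
A perfect eleventh is 17 semitones; 17 semitones up from Eb2 gives Ab3.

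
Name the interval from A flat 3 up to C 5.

major tenth

A to C spans three letter names (A-B-C), plus an octave — that makes it a tenth of some quality.
Ab3 to C5 is 16 semitones, matching the major tenth exactly, so the quality is major.
(Equivalently, a compound major third: a major third plus an octave.)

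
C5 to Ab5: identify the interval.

C to A spans six letter names (C-D-E-F-G-A) — that makes it a sixth of some quality.
C5 to Ab5 is 8 semitones, a half step short of the major sixth (9), so this is minor.

minor 6th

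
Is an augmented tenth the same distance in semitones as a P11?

Yes

Both span 17 semitones: an augmented tenth and a perfect eleventh are the same chromatic distance.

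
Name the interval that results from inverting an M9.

First reduce the compound major ninth to its simple form, a major second.
The rule of nine gives the new number: 9 − 2 = 7, so a second becomes a seventh.
And major becomes minor under inversion, so we get a minor seventh.

minor seventh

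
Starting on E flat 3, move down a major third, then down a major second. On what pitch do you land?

B double-flat 2

A major third down from Eb3 is Cb3.
Down a major second from Cb3: Bbb2 (2 semitones down).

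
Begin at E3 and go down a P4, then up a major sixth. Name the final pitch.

G#3

Down a perfect fourth from E3: B2 (5 semitones down).
A major sixth up from B2 is G#3.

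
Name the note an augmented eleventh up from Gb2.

C4

Four letters up from G (plus an octave) reaches C.
Moving 18 semitones up from Gb2 (the size of an augmented eleventh) reaches C4.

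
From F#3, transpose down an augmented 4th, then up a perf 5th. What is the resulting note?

G3

Down an augmented fourth from F#3: C3 (6 semitones down).
Up a perfect fifth from C3: G3 (7 semitones up).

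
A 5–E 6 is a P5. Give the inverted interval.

perfect fourth

Interval numbers invert to sum to nine: 5 + 4 = 9, so a fifth inverts to a fourth.
And perfect stays perfect under inversion, so we get a perfect fourth.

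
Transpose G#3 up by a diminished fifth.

Counting five letter names up from G lands on D.
A diminished fifth is 6 semitones; 6 semitones up from G#3 gives D4.

D4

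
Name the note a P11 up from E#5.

A#6

Four letters up from E (plus an octave) reaches A.
A perfect eleventh is 17 semitones; 17 semitones up from E#5 gives A#6.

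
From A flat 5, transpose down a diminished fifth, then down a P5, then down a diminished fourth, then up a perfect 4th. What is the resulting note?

Down a diminished fifth from Ab5: D5 (6 semitones down).
A perfect fifth down from D5 is G4.
Down a diminished fourth from G4: D#4 (4 semitones down).
D#4 up a perfect fourth → G#4 (5 semitones).

G sharp 4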